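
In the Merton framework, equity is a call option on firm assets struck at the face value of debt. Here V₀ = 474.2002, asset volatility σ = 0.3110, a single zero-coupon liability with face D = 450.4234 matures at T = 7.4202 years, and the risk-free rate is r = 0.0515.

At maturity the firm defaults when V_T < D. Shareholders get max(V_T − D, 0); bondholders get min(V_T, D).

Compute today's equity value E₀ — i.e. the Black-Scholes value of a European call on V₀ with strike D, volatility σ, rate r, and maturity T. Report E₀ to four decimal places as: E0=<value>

E0=226.8244

d₁ = [ln(V₀/D) + (r + σ²/2)T] / (σ√T)
   = [ln(474.2002/450.4234) + (0.0515 + 0.5·0.3110²)·7.4202] / (0.3110·√7.4202)
   = [0.051442 + 0.740985] / 0.847165 = 0.935386
d₂ = d₁ − σ√T = 0.935386 − 0.847165 = 0.088220
N(d₁) = 0.825205,  N(d₂) = 0.535149,  e^(−rT) = 0.682399
E₀ = V₀·N(d₁) − D·e^(−rT)·N(d₂)
   = 474.2002·0.825205 − 450.4234·0.682399·0.535149 = 226.824405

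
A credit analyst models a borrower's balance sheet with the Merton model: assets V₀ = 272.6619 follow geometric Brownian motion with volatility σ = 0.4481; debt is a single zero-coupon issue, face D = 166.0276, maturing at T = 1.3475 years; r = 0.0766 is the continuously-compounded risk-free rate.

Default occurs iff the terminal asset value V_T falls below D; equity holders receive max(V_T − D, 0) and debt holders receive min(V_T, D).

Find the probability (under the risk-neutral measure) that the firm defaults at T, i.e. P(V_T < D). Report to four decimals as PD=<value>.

d₁ = [ln(V₀/D) + (r + σ²/2)T] / (σ√T)
   = [ln(272.6619/166.0276) + (0.0766 + 0.5·0.4481²)·1.3475] / (0.4481·√1.3475)
   = [0.496079 + 0.238503] / 0.520163 = 1.412215
d₂ = d₁ − σ√T = 1.412215 − 0.520163 = 0.892052
risk-neutral PD = N(−d₂) = N(-0.892052) = 0.186183

PD=0.1862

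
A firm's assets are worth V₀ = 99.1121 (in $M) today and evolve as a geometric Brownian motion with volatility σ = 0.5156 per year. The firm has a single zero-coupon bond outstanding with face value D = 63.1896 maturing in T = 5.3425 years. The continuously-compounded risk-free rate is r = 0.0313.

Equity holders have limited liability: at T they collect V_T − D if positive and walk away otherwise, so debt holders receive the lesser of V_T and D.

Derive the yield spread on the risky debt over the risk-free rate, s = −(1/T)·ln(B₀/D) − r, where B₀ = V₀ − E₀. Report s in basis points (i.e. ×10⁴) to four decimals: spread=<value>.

d₁ = [ln(V₀/D) + (r + σ²/2)T] / (σ√T)
   = [ln(99.1121/63.1896) + (0.0313 + 0.5·0.5156²)·5.3425] / (0.5156·√5.3425)
   = [0.450112 + 0.877354] / 1.191750 = 1.113880
d₂ = d₁ − σ√T = 1.113880 − 1.191750 = -0.077870
N(d₁) = 0.867335,  N(d₂) = 0.468966,  e^(−rT) = 0.846013
E₀ = V₀·N(d₁) − D·e^(−rT)·N(d₂)
   = 99.1121·0.867335 − 63.1896·0.846013·0.468966 = 60.892810
B₀ = V₀ − E₀ = 99.1121 − 60.892810 = 38.219290
spread = −(1/T)·ln(B₀/D) − r = −(1/5.3425)·ln(38.219290/63.1896) − 0.0313 = 0.06281312
in basis points: 0.06281312 × 10⁴ = 628.1312 bp

spread=628.1312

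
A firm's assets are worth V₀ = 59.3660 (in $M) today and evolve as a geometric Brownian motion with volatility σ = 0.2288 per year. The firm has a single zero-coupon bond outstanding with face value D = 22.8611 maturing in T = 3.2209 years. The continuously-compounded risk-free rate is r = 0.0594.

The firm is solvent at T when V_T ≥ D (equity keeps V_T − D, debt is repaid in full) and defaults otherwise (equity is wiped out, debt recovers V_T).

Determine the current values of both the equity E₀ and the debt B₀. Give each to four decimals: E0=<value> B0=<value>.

d₁ = [ln(V₀/D) + (r + σ²/2)T] / (σ√T)
   = [ln(59.3660/22.8611) + (0.0594 + 0.5·0.2288²)·3.2209] / (0.2288·√3.2209)
   = [0.954285 + 0.275628] / 0.410624 = 2.995226
d₂ = d₁ − σ√T = 2.995226 − 0.410624 = 2.584602
N(d₁) = 0.998629,  N(d₂) = 0.995125,  e^(−rT) = 0.825867
E₀ = V₀·N(d₁) − D·e^(−rT)·N(d₂)
   = 59.3660·0.998629 − 22.8611·0.825867·0.995125 = 40.496401
B₀ = V₀ − E₀ = 59.3660 − 40.496401 = 18.869599

E0=40.4964 B0=18.8696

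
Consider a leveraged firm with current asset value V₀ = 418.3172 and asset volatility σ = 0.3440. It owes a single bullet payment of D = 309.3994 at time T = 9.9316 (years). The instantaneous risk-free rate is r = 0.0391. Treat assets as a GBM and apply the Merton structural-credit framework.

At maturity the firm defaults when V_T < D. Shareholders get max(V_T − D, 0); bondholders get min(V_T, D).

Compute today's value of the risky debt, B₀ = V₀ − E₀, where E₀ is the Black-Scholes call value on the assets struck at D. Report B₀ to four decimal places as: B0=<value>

d₁ = [ln(V₀/D) + (r + σ²/2)T] / (σ√T)
   = [ln(418.3172/309.3994) + (0.0391 + 0.5·0.3440²)·9.9316] / (0.3440·√9.9316)
   = [0.301607 + 0.975958] / 1.084097 = 1.178461
d₂ = d₁ − σ√T = 1.178461 − 1.084097 = 0.094364
N(d₁) = 0.880694,  N(d₂) = 0.537590,  e^(−rT) = 0.678192
E₀ = V₀·N(d₁) − D·e^(−rT)·N(d₂)
   = 418.3172·0.880694 − 309.3994·0.678192·0.537590 = 255.605638
B₀ = V₀ − E₀ = 418.3172 − 255.605638 = 162.711562

B0=162.7116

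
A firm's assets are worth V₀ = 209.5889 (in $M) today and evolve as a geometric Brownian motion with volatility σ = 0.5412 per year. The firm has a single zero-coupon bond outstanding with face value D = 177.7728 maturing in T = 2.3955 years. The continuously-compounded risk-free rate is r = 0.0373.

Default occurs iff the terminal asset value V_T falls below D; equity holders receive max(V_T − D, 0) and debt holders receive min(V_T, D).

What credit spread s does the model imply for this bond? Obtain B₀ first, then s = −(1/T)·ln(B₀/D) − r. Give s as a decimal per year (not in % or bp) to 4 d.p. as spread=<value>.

d₁ = [ln(V₀/D) + (r + σ²/2)T] / (σ√T)
   = [ln(209.5889/177.7728) + (0.0373 + 0.5·0.5412²)·2.3955] / (0.5412·√2.3955)
   = [0.164642 + 0.440170] / 0.837637 = 0.722045
d₂ = d₁ − σ√T = 0.722045 − 0.837637 = -0.115592
N(d₁) = 0.764867,  N(d₂) = 0.453988,  e^(−rT) = 0.914523
E₀ = V₀·N(d₁) − D·e^(−rT)·N(d₂)
   = 209.5889·0.764867 − 177.7728·0.914523·0.453988 = 86.499371
B₀ = V₀ − E₀ = 209.5889 − 86.499371 = 123.089529
spread = −(1/T)·ln(B₀/D) − r = −(1/2.3955)·ln(123.089529/177.7728) − 0.0373 = 0.11615204

spread=0.1162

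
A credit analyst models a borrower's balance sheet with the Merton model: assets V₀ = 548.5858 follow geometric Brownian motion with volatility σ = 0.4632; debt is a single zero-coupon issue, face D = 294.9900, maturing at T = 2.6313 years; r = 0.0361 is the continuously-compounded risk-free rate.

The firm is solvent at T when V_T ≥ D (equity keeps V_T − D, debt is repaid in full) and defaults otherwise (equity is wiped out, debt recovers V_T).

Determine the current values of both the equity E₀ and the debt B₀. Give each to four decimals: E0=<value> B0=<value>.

E0=305.4828 B0=243.1030

d₁ = [ln(V₀/D) + (r + σ²/2)T] / (σ√T)
   = [ln(548.5858/294.9900) + (0.0361 + 0.5·0.4632²)·2.6313] / (0.4632·√2.6313)
   = [0.620402 + 0.377268] / 0.751370 = 1.327802
d₂ = d₁ − σ√T = 1.327802 − 0.751370 = 0.576432
N(d₁) = 0.907878,  N(d₂) = 0.717839,  e^(−rT) = 0.909382
E₀ = V₀·N(d₁) − D·e^(−rT)·N(d₂)
   = 548.5858·0.907878 − 294.9900·0.909382·0.717839 = 305.482752
B₀ = V₀ − E₀ = 548.5858 − 305.482752 = 243.103048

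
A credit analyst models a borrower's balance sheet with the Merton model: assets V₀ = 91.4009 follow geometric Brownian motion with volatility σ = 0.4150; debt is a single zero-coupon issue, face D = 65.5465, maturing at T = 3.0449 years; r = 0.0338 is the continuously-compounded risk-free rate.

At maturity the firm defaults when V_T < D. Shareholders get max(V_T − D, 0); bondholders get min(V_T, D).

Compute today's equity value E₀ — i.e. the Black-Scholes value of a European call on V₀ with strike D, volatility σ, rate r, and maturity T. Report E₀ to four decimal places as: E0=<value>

d₁ = [ln(V₀/D) + (r + σ²/2)T] / (σ√T)
   = [ln(91.4009/65.5465) + (0.0338 + 0.5·0.4150²)·3.0449] / (0.4150·√3.0449)
   = [0.332496 + 0.365122] / 0.724160 = 0.963346
d₂ = d₁ − σ√T = 0.963346 − 0.724160 = 0.239186
N(d₁) = 0.832313,  N(d₂) = 0.594519,  e^(−rT) = 0.902201
E₀ = V₀·N(d₁) − D·e^(−rT)·N(d₂)
   = 91.4009·0.832313 − 65.5465·0.902201·0.594519 = 40.916588

E0=40.9166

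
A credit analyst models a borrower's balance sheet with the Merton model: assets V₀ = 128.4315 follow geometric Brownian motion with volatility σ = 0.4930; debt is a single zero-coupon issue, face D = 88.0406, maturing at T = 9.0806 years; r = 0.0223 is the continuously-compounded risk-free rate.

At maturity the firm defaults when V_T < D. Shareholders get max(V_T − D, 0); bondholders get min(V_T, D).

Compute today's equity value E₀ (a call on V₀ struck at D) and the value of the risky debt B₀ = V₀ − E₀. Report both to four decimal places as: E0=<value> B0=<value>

d₁ = [ln(V₀/D) + (r + σ²/2)T] / (σ√T)
   = [ln(128.4315/88.0406) + (0.0223 + 0.5·0.4930²)·9.0806] / (0.4930·√9.0806)
   = [0.377598 + 1.306013] / 1.485608 = 1.133280
d₂ = d₁ − σ√T = 1.133280 − 1.485608 = -0.352327
N(d₁) = 0.871452,  N(d₂) = 0.362296,  e^(−rT) = 0.816689
E₀ = V₀·N(d₁) − D·e^(−rT)·N(d₂)
   = 128.4315·0.871452 − 88.0406·0.816689·0.362296 = 85.872111
B₀ = V₀ − E₀ = 128.4315 − 85.872111 = 42.559389

E0=85.8721 B0=42.5594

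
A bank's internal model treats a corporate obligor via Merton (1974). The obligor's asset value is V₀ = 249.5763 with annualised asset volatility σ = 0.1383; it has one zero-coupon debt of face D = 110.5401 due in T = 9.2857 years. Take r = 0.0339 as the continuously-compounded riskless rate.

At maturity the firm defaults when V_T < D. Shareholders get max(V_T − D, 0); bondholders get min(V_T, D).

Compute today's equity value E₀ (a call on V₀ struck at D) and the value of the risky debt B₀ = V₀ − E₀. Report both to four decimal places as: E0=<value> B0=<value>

E0=168.9546 B0=80.6217

d₁ = [ln(V₀/D) + (r + σ²/2)T] / (σ√T)
   = [ln(249.5763/110.5401) + (0.0339 + 0.5·0.1383²)·9.2857] / (0.1383·√9.2857)
   = [0.814386 + 0.403589] / 0.421434 = 2.890073
d₂ = d₁ − σ√T = 2.890073 − 0.421434 = 2.468639
N(d₁) = 0.998074,  N(d₂) = 0.993219,  e^(−rT) = 0.729946
E₀ = V₀·N(d₁) − D·e^(−rT)·N(d₂)
   = 249.5763·0.998074 − 110.5401·0.729946·0.993219 = 168.954592
B₀ = V₀ − E₀ = 249.5763 − 168.954592 = 80.621708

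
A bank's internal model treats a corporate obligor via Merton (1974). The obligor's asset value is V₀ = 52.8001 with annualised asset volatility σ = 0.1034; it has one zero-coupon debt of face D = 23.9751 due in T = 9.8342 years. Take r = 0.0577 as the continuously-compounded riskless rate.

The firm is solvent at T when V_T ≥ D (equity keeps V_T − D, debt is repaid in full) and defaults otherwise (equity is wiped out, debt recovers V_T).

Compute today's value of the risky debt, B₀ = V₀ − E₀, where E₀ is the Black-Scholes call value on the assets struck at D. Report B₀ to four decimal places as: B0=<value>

B0=13.5933

d₁ = [ln(V₀/D) + (r + σ²/2)T] / (σ√T)
   = [ln(52.8001/23.9751) + (0.0577 + 0.5·0.1034²)·9.8342] / (0.1034·√9.8342)
   = [0.789497 + 0.620005] / 0.324258 = 4.346860
d₂ = d₁ − σ√T = 4.346860 − 0.324258 = 4.022603
N(d₁) = 0.999993,  N(d₂) = 0.999971,  e^(−rT) = 0.566979
E₀ = V₀·N(d₁) − D·e^(−rT)·N(d₂)
   = 52.8001·0.999993 − 23.9751·0.566979·0.999971 = 39.206753
B₀ = V₀ − E₀ = 52.8001 − 39.206753 = 13.593347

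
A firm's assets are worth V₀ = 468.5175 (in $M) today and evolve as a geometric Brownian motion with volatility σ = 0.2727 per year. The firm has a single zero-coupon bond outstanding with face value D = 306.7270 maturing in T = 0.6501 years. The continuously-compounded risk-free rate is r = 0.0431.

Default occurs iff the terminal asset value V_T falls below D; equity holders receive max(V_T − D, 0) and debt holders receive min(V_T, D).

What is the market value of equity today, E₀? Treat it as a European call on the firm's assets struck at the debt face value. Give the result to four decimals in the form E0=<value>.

d₁ = [ln(V₀/D) + (r + σ²/2)T] / (σ√T)
   = [ln(468.5175/306.7270) + (0.0431 + 0.5·0.2727²)·0.6501] / (0.2727·√0.6501)
   = [0.423615 + 0.052192] / 0.219875 = 2.163992
d₂ = d₁ − σ√T = 2.163992 − 0.219875 = 1.944118
N(d₁) = 0.984768,  N(d₂) = 0.974059,  e^(−rT) = 0.972370
E₀ = V₀·N(d₁) − D·e^(−rT)·N(d₂)
   = 468.5175·0.984768 − 306.7270·0.972370·0.974059 = 170.865660

E0=170.8657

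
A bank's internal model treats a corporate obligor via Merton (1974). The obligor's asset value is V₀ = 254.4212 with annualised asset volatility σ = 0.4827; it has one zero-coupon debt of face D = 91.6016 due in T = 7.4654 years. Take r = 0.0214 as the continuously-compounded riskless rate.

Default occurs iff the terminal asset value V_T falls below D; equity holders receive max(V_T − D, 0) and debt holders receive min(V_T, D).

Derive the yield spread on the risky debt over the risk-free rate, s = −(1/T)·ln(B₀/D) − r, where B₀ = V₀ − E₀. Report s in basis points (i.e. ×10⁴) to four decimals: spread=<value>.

d₁ = [ln(V₀/D) + (r + σ²/2)T] / (σ√T)
   = [ln(254.4212/91.6016) + (0.0214 + 0.5·0.4827²)·7.4654] / (0.4827·√7.4654)
   = [1.021542 + 1.029476] / 1.318876 = 1.555127
d₂ = d₁ − σ√T = 1.555127 − 1.318876 = 0.236251
N(d₁) = 0.940042,  N(d₂) = 0.593381,  e^(−rT) = 0.852349
E₀ = V₀·N(d₁) − D·e^(−rT)·N(d₂)
   = 254.4212·0.940042 − 91.6016·0.852349·0.593381 = 192.837506
B₀ = V₀ − E₀ = 254.4212 − 192.837506 = 61.583694
spread = −(1/T)·ln(B₀/D) − r = −(1/7.4654)·ln(61.583694/91.6016) − 0.0214 = 0.03178558
in basis points: 0.03178558 × 10⁴ = 317.8558 bp

spread=317.8558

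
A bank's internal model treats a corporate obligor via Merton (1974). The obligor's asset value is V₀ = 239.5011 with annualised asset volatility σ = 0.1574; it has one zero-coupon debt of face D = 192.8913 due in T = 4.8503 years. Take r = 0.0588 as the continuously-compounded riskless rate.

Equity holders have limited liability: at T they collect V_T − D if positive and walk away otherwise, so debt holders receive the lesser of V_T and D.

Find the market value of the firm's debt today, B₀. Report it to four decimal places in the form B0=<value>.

d₁ = [ln(V₀/D) + (r + σ²/2)T] / (σ√T)
   = [ln(239.5011/192.8913) + (0.0588 + 0.5·0.1574²)·4.8503] / (0.1574·√4.8503)
   = [0.216431 + 0.345280] / 0.346648 = 1.620407
d₂ = d₁ − σ√T = 1.620407 − 0.346648 = 1.273759
N(d₁) = 0.947428,  N(d₂) = 0.898626,  e^(−rT) = 0.751866
E₀ = V₀·N(d₁) − D·e^(−rT)·N(d₂)
   = 239.5011·0.947428 − 192.8913·0.751866·0.898626 = 96.583773
B₀ = V₀ − E₀ = 239.5011 − 96.583773 = 142.917327

B0=142.9173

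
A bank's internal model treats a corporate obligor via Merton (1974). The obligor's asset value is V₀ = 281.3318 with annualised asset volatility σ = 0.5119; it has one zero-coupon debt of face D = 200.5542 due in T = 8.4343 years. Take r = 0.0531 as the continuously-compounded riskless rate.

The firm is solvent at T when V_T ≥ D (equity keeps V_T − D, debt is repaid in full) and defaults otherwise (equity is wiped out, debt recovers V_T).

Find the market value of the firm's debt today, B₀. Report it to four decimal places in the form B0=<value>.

d₁ = [ln(V₀/D) + (r + σ²/2)T] / (σ√T)
   = [ln(281.3318/200.5542) + (0.0531 + 0.5·0.5119²)·8.4343] / (0.5119·√8.4343)
   = [0.338450 + 1.552930] / 1.486653 = 1.272240
d₂ = d₁ − σ√T = 1.272240 − 1.486653 = -0.214413
N(d₁) = 0.898356,  N(d₂) = 0.415113,  e^(−rT) = 0.638993
E₀ = V₀·N(d₁) − D·e^(−rT)·N(d₂)
   = 281.3318·0.898356 − 200.5542·0.638993·0.415113 = 199.538313
B₀ = V₀ − E₀ = 281.3318 − 199.538313 = 81.793487

B0=81.7935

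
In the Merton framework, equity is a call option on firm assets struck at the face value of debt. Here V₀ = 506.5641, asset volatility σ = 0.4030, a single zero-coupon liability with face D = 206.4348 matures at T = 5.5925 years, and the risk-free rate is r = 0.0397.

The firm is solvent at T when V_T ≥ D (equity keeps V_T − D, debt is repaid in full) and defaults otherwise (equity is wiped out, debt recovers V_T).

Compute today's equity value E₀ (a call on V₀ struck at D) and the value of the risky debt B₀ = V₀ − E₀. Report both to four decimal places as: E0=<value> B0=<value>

E0=356.3319 B0=150.2322

d₁ = [ln(V₀/D) + (r + σ²/2)T] / (σ√T)
   = [ln(506.5641/206.4348) + (0.0397 + 0.5·0.4030²)·5.5925] / (0.4030·√5.5925)
   = [0.897666 + 0.676158] / 0.953033 = 1.651385
d₂ = d₁ − σ√T = 1.651385 − 0.953033 = 0.698352
N(d₁) = 0.950670,  N(d₂) = 0.757521,  e^(−rT) = 0.800898
E₀ = V₀·N(d₁) − D·e^(−rT)·N(d₂)
   = 506.5641·0.950670 − 206.4348·0.800898·0.757521 = 356.331919
B₀ = V₀ − E₀ = 506.5641 − 356.331919 = 150.232181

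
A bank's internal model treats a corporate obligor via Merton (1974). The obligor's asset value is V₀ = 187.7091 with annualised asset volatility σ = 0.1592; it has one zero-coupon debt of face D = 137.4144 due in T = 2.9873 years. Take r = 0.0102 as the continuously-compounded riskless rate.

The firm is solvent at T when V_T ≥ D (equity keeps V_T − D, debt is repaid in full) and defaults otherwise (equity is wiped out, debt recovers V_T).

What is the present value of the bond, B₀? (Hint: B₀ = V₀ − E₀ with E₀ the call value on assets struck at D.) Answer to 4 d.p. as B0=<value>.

d₁ = [ln(V₀/D) + (r + σ²/2)T] / (σ√T)
   = [ln(187.7091/137.4144) + (0.0102 + 0.5·0.1592²)·2.9873] / (0.1592·√2.9873)
   = [0.311892 + 0.068326] / 0.275158 = 1.381819
d₂ = d₁ − σ√T = 1.381819 − 0.275158 = 1.106660
N(d₁) = 0.916486,  N(d₂) = 0.865780,  e^(−rT) = 0.969989
E₀ = V₀·N(d₁) − D·e^(−rT)·N(d₂)
   = 187.7091·0.916486 − 137.4144·0.969989·0.865780 = 56.632649
B₀ = V₀ − E₀ = 187.7091 − 56.632649 = 131.076451

B0=131.0765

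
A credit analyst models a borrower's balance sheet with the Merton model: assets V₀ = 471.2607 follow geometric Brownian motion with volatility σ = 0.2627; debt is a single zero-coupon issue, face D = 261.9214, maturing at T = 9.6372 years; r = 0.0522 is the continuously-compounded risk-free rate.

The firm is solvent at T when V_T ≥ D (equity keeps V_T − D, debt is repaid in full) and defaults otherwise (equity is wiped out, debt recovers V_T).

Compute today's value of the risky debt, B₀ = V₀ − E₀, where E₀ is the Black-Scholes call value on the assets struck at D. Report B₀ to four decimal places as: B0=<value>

B0=149.5349

d₁ = [ln(V₀/D) + (r + σ²/2)T] / (σ√T)
   = [ln(471.2607/261.9214) + (0.0522 + 0.5·0.2627²)·9.6372] / (0.2627·√9.6372)
   = [0.587367 + 0.835600] / 0.815522 = 1.744854
d₂ = d₁ − σ√T = 1.744854 − 0.815522 = 0.929333
N(d₁) = 0.959495,  N(d₂) = 0.823642,  e^(−rT) = 0.604676
E₀ = V₀·N(d₁) − D·e^(−rT)·N(d₂)
   = 471.2607·0.959495 − 261.9214·0.604676·0.823642 = 321.725772
B₀ = V₀ − E₀ = 471.2607 − 321.725772 = 149.534928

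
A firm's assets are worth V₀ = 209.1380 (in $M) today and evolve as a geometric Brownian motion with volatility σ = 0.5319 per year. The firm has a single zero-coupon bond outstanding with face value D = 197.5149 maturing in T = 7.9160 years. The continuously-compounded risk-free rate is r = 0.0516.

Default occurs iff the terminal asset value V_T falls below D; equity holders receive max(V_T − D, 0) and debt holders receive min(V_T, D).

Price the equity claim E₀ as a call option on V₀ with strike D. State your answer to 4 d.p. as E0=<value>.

E0=135.4180

d₁ = [ln(V₀/D) + (r + σ²/2)T] / (σ√T)
   = [ln(209.1380/197.5149) + (0.0516 + 0.5·0.5319²)·7.9160] / (0.5319·√7.9160)
   = [0.057180 + 1.528254] / 1.496521 = 1.059413
d₂ = d₁ − σ√T = 1.059413 − 1.496521 = -0.437108
N(d₁) = 0.855294,  N(d₂) = 0.331016,  e^(−rT) = 0.664669
E₀ = V₀·N(d₁) − D·e^(−rT)·N(d₂)
   = 209.1380·0.855294 − 197.5149·0.664669·0.331016 = 135.417974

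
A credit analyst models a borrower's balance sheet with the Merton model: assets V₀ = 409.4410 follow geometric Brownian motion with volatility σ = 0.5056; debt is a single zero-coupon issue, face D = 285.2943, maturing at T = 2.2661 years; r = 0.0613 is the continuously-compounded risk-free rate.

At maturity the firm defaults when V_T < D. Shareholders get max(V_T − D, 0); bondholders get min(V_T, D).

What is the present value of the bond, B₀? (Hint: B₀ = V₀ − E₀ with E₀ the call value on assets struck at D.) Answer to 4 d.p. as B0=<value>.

d₁ = [ln(V₀/D) + (r + σ²/2)T] / (σ√T)
   = [ln(409.4410/285.2943) + (0.0613 + 0.5·0.5056²)·2.2661] / (0.5056·√2.2661)
   = [0.361272 + 0.428555] / 0.761109 = 1.037732
d₂ = d₁ − σ√T = 1.037732 − 0.761109 = 0.276623
N(d₁) = 0.850303,  N(d₂) = 0.608965,  e^(−rT) = 0.870305
E₀ = V₀·N(d₁) − D·e^(−rT)·N(d₂)
   = 409.4410·0.850303 − 285.2943·0.870305·0.608965 = 196.946922
B₀ = V₀ − E₀ = 409.4410 − 196.946922 = 212.494078

B0=212.4941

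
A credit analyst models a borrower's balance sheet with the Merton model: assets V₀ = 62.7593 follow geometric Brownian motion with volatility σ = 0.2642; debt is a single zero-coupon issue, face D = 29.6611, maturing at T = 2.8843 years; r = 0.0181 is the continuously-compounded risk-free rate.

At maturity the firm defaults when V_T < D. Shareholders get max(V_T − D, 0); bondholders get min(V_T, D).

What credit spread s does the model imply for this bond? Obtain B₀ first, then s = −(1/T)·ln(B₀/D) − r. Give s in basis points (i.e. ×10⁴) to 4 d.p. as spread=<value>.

d₁ = [ln(V₀/D) + (r + σ²/2)T] / (σ√T)
   = [ln(62.7593/29.6611) + (0.0181 + 0.5·0.2642²)·2.8843] / (0.2642·√2.8843)
   = [0.749470 + 0.152870] / 0.448697 = 2.011025
d₂ = d₁ − σ√T = 2.011025 − 0.448697 = 1.562328
N(d₁) = 0.977839,  N(d₂) = 0.940895,  e^(−rT) = 0.949133
E₀ = V₀·N(d₁) − D·e^(−rT)·N(d₂)
   = 62.7593·0.977839 − 29.6611·0.949133·0.940895 = 34.880076
B₀ = V₀ − E₀ = 62.7593 − 34.880076 = 27.879224
spread = −(1/T)·ln(B₀/D) − r = −(1/2.8843)·ln(27.879224/29.6611) − 0.0181 = 0.00337997
in basis points: 0.00337997 × 10⁴ = 33.7997 bp

spread=33.7997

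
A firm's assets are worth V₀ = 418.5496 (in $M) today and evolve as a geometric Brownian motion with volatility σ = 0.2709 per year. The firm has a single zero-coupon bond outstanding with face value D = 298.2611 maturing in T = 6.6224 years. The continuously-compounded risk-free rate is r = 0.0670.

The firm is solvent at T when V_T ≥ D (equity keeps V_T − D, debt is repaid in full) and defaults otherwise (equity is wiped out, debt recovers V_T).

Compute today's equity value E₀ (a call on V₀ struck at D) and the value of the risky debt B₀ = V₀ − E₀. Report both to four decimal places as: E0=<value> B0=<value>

E0=239.6087 B0=178.9409

d₁ = [ln(V₀/D) + (r + σ²/2)T] / (σ√T)
   = [ln(418.5496/298.2611) + (0.0670 + 0.5·0.2709²)·6.6224] / (0.2709·√6.6224)
   = [0.338826 + 0.686699] / 0.697135 = 1.471058
d₂ = d₁ − σ√T = 1.471058 − 0.697135 = 0.773923
N(d₁) = 0.929362,  N(d₂) = 0.780512,  e^(−rT) = 0.641657
E₀ = V₀·N(d₁) − D·e^(−rT)·N(d₂)
   = 418.5496·0.929362 − 298.2611·0.641657·0.780512 = 239.608721
B₀ = V₀ − E₀ = 418.5496 − 239.608721 = 178.940879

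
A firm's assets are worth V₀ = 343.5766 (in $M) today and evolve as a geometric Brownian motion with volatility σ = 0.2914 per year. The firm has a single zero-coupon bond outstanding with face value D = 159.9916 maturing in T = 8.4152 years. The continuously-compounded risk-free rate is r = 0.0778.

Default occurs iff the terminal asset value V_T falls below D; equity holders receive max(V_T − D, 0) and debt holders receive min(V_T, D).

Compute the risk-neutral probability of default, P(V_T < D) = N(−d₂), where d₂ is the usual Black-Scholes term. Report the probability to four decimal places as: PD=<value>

d₁ = [ln(V₀/D) + (r + σ²/2)T] / (σ√T)
   = [ln(343.5766/159.9916) + (0.0778 + 0.5·0.2914²)·8.4152] / (0.2914·√8.4152)
   = [0.764289 + 1.011987] / 0.845321 = 2.101302
d₂ = d₁ − σ√T = 2.101302 − 0.845321 = 1.255981
risk-neutral PD = N(−d₂) = N(-1.255981) = 0.104561

PD=0.1046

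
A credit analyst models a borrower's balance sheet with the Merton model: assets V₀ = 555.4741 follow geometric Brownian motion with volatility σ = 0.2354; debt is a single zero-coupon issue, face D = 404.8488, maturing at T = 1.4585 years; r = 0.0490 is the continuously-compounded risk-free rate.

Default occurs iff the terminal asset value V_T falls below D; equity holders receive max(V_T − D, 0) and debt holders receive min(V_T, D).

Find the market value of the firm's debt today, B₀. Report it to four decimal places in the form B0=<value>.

B0=371.8011

d₁ = [ln(V₀/D) + (r + σ²/2)T] / (σ√T)
   = [ln(555.4741/404.8488) + (0.0490 + 0.5·0.2354²)·1.4585] / (0.2354·√1.4585)
   = [0.316308 + 0.111877] / 0.284289 = 1.506162
d₂ = d₁ − σ√T = 1.506162 − 0.284289 = 1.221873
N(d₁) = 0.933987,  N(d₂) = 0.889122,  e^(−rT) = 0.931027
E₀ = V₀·N(d₁) − D·e^(−rT)·N(d₂)
   = 555.4741·0.933987 − 404.8488·0.931027·0.889122 = 183.672996
B₀ = V₀ − E₀ = 555.4741 − 183.672996 = 371.801104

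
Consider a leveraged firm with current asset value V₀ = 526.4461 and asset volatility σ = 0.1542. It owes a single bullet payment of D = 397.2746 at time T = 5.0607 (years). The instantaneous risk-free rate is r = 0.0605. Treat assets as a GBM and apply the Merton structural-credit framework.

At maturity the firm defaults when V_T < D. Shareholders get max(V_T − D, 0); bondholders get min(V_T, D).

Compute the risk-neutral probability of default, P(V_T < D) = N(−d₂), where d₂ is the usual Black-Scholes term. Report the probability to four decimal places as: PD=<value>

d₁ = [ln(V₀/D) + (r + σ²/2)T] / (σ√T)
   = [ln(526.4461/397.2746) + (0.0605 + 0.5·0.1542²)·5.0607] / (0.1542·√5.0607)
   = [0.281521 + 0.366338] / 0.346888 = 1.867631
d₂ = d₁ − σ√T = 1.867631 − 0.346888 = 1.520743
risk-neutral PD = N(−d₂) = N(-1.520743) = 0.064162

PD=0.0642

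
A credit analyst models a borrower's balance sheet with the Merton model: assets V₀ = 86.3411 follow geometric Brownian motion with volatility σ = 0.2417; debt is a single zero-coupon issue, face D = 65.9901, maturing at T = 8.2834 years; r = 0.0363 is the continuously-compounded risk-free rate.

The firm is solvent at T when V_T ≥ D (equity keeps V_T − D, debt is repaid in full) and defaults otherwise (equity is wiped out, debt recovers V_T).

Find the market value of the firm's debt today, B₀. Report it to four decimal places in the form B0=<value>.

B0=43.7836

d₁ = [ln(V₀/D) + (r + σ²/2)T] / (σ√T)
   = [ln(86.3411/65.9901) + (0.0363 + 0.5·0.2417²)·8.2834] / (0.2417·√8.2834)
   = [0.268801 + 0.542641] / 0.695634 = 1.166478
d₂ = d₁ − σ√T = 1.166478 − 0.695634 = 0.470844
N(d₁) = 0.878289,  N(d₂) = 0.681124,  e^(−rT) = 0.740309
E₀ = V₀·N(d₁) − D·e^(−rT)·N(d₂)
   = 86.3411·0.878289 − 65.9901·0.740309·0.681124 = 42.557478
B₀ = V₀ − E₀ = 86.3411 − 42.557478 = 43.783622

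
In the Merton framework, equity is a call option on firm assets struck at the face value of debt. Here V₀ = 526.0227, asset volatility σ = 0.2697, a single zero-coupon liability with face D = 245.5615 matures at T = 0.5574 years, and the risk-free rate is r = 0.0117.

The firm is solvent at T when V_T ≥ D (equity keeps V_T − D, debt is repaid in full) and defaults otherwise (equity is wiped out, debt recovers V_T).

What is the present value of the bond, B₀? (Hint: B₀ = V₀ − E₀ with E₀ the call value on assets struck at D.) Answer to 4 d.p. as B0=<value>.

d₁ = [ln(V₀/D) + (r + σ²/2)T] / (σ√T)
   = [ln(526.0227/245.5615) + (0.0117 + 0.5·0.2697²)·0.5574] / (0.2697·√0.5574)
   = [0.761797 + 0.026794] / 0.201356 = 3.916401
d₂ = d₁ − σ√T = 3.916401 − 0.201356 = 3.715045
N(d₁) = 0.999955,  N(d₂) = 0.999898,  e^(−rT) = 0.993500
E₀ = V₀·N(d₁) − D·e^(−rT)·N(d₂)
   = 526.0227·0.999955 − 245.5615·0.993500·0.999898 = 282.058582
B₀ = V₀ − E₀ = 526.0227 − 282.058582 = 243.964118

B0=243.9641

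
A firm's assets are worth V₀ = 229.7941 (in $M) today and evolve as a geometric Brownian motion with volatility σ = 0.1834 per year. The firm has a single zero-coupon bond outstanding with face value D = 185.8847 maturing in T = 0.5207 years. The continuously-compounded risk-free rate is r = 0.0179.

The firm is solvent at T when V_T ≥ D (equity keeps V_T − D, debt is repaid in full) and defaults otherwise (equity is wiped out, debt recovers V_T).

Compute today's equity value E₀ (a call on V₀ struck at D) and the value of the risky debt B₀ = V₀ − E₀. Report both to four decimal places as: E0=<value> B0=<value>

E0=46.1649 B0=183.6292

d₁ = [ln(V₀/D) + (r + σ²/2)T] / (σ√T)
   = [ln(229.7941/185.8847) + (0.0179 + 0.5·0.1834²)·0.5207] / (0.1834·√0.5207)
   = [0.212057 + 0.018078] / 0.132341 = 1.738957
d₂ = d₁ − σ√T = 1.738957 − 0.132341 = 1.606617
N(d₁) = 0.958979,  N(d₂) = 0.945931,  e^(−rT) = 0.990723
E₀ = V₀·N(d₁) − D·e^(−rT)·N(d₂)
   = 229.7941·0.958979 − 185.8847·0.990723·0.945931 = 46.164882
B₀ = V₀ − E₀ = 229.7941 − 46.164882 = 183.629218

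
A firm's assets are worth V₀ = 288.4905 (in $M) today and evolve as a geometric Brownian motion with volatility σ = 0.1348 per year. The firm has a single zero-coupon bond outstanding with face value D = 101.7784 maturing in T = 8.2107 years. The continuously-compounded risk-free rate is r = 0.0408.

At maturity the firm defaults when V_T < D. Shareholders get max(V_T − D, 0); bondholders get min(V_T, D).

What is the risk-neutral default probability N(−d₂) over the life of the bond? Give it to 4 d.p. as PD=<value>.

d₁ = [ln(V₀/D) + (r + σ²/2)T] / (σ√T)
   = [ln(288.4905/101.7784) + (0.0408 + 0.5·0.1348²)·8.2107] / (0.1348·√8.2107)
   = [1.041864 + 0.409595] / 0.386260 = 3.757724
d₂ = d₁ − σ√T = 3.757724 − 0.386260 = 3.371464
risk-neutral PD = N(−d₂) = N(-3.371464) = 0.000374

PD=0.0004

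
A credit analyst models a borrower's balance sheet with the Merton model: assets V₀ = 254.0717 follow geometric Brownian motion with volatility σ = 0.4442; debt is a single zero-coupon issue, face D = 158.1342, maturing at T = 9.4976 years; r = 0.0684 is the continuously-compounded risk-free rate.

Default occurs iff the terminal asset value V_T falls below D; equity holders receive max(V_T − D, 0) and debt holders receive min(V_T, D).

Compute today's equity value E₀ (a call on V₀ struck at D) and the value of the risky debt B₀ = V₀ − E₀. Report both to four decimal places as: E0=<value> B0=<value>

d₁ = [ln(V₀/D) + (r + σ²/2)T] / (σ√T)
   = [ln(254.0717/158.1342) + (0.0684 + 0.5·0.4442²)·9.4976] / (0.4442·√9.4976)
   = [0.474172 + 1.586639] / 1.368943 = 1.505403
d₂ = d₁ − σ√T = 1.505403 − 1.368943 = 0.136459
N(d₁) = 0.933890,  N(d₂) = 0.554271,  e^(−rT) = 0.522236
E₀ = V₀·N(d₁) − D·e^(−rT)·N(d₂)
   = 254.0717·0.933890 − 158.1342·0.522236·0.554271 = 191.501394
B₀ = V₀ − E₀ = 254.0717 − 191.501394 = 62.570306

E0=191.5014 B0=62.5703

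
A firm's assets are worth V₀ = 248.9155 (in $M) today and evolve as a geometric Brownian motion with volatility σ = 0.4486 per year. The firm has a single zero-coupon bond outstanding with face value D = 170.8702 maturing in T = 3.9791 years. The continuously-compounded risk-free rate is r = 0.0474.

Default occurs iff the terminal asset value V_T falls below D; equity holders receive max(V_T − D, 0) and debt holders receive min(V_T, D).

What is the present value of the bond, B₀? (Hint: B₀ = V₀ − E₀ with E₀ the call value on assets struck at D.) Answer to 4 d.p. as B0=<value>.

B0=116.0076

d₁ = [ln(V₀/D) + (r + σ²/2)T] / (σ√T)
   = [ln(248.9155/170.8702) + (0.0474 + 0.5·0.4486²)·3.9791] / (0.4486·√3.9791)
   = [0.376209 + 0.588990] / 0.894853 = 1.078612
d₂ = d₁ − σ√T = 1.078612 − 0.894853 = 0.183759
N(d₁) = 0.859620,  N(d₂) = 0.572899,  e^(−rT) = 0.828110
E₀ = V₀·N(d₁) − D·e^(−rT)·N(d₂)
   = 248.9155·0.859620 − 170.8702·0.828110·0.572899 = 132.907873
B₀ = V₀ − E₀ = 248.9155 − 132.907873 = 116.007627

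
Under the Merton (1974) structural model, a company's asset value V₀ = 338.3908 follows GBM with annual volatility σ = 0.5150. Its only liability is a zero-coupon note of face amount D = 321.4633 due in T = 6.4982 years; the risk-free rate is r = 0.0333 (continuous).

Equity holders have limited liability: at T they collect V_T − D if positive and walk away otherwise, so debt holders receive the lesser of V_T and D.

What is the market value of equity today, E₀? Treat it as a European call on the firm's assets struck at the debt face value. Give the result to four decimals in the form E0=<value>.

E0=188.2052

d₁ = [ln(V₀/D) + (r + σ²/2)T] / (σ√T)
   = [ln(338.3908/321.4633) + (0.0333 + 0.5·0.5150²)·6.4982] / (0.5150·√6.4982)
   = [0.051318 + 1.078133] / 1.312816 = 0.860327
d₂ = d₁ − σ√T = 0.860327 − 1.312816 = -0.452489
N(d₁) = 0.805196,  N(d₂) = 0.325458,  e^(−rT) = 0.805421
E₀ = V₀·N(d₁) − D·e^(−rT)·N(d₂)
   = 338.3908·0.805196 − 321.4633·0.805421·0.325458 = 188.205247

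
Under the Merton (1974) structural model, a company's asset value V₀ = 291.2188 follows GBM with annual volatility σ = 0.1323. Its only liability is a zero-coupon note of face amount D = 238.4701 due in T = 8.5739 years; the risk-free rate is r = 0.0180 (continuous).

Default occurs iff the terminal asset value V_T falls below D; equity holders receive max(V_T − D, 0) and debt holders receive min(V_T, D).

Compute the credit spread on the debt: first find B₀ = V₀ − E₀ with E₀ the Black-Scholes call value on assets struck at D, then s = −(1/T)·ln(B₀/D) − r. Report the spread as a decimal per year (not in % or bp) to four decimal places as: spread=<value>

spread=0.0053

d₁ = [ln(V₀/D) + (r + σ²/2)T] / (σ√T)
   = [ln(291.2188/238.4701) + (0.0180 + 0.5·0.1323²)·8.5739] / (0.1323·√8.5739)
   = [0.199831 + 0.229366] / 0.387391 = 1.107918
d₂ = d₁ − σ√T = 1.107918 − 0.387391 = 0.720527
N(d₁) = 0.866051,  N(d₂) = 0.764400,  e^(−rT) = 0.856989
E₀ = V₀·N(d₁) − D·e^(−rT)·N(d₂)
   = 291.2188·0.866051 − 238.4701·0.856989·0.764400 = 95.992915
B₀ = V₀ − E₀ = 291.2188 − 95.992915 = 195.225885
spread = −(1/T)·ln(B₀/D) − r = −(1/8.5739)·ln(195.225885/238.4701) − 0.0180 = 0.00533672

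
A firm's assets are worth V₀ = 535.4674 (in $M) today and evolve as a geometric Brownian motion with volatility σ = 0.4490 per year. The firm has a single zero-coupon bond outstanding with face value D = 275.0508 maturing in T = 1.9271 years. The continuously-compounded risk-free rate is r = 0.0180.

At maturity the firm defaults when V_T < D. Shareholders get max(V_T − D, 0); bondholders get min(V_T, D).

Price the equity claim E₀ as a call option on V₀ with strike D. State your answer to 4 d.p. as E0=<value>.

d₁ = [ln(V₀/D) + (r + σ²/2)T] / (σ√T)
   = [ln(535.4674/275.0508) + (0.0180 + 0.5·0.4490²)·1.9271] / (0.4490·√1.9271)
   = [0.666184 + 0.228940] / 0.623302 = 1.436101
d₂ = d₁ − σ√T = 1.436101 − 0.623302 = 0.812799
N(d₁) = 0.924513,  N(d₂) = 0.791833,  e^(−rT) = 0.965907
E₀ = V₀·N(d₁) − D·e^(−rT)·N(d₂)
   = 535.4674·0.924513 − 275.0508·0.965907·0.791833 = 284.677558

E0=284.6776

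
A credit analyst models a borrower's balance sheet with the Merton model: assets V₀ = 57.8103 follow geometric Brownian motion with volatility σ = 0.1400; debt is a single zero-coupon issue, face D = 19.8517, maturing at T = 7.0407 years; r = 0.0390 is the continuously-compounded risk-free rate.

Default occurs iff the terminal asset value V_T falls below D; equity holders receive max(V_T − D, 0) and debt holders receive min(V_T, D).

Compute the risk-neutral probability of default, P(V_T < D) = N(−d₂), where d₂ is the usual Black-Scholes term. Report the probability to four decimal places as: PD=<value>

PD=0.0003

d₁ = [ln(V₀/D) + (r + σ²/2)T] / (σ√T)
   = [ln(57.8103/19.8517) + (0.0390 + 0.5·0.1400²)·7.0407] / (0.1400·√7.0407)
   = [1.068877 + 0.343586] / 0.371480 = 3.802255
d₂ = d₁ − σ√T = 3.802255 − 0.371480 = 3.430775
risk-neutral PD = N(−d₂) = N(-3.430775) = 0.000301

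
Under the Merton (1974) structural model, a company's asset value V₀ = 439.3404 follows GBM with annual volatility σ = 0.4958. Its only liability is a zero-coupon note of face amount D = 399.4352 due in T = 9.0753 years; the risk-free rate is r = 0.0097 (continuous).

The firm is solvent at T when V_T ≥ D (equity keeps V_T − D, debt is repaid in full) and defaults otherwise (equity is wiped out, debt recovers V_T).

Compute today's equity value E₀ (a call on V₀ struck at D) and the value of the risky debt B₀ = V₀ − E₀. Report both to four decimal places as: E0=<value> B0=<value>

E0=257.4630 B0=181.8774

d₁ = [ln(V₀/D) + (r + σ²/2)T] / (σ√T)
   = [ln(439.3404/399.4352) + (0.0097 + 0.5·0.4958²)·9.0753] / (0.4958·√9.0753)
   = [0.095223 + 1.203465] / 1.493609 = 0.869496
d₂ = d₁ − σ√T = 0.869496 − 1.493609 = -0.624113
N(d₁) = 0.807712,  N(d₂) = 0.266277,  e^(−rT) = 0.915733
E₀ = V₀·N(d₁) − D·e^(−rT)·N(d₂)
   = 439.3404·0.807712 − 399.4352·0.915733·0.266277 = 257.462952
B₀ = V₀ − E₀ = 439.3404 − 257.462952 = 181.877448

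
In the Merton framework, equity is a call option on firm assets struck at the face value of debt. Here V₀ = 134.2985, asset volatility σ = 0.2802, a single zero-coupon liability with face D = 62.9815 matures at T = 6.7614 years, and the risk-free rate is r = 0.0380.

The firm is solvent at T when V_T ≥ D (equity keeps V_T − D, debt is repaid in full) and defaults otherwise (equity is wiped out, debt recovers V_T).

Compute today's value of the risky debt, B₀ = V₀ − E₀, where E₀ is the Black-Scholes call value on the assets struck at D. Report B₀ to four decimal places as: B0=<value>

B0=46.6122

d₁ = [ln(V₀/D) + (r + σ²/2)T] / (σ√T)
   = [ln(134.2985/62.9815) + (0.0380 + 0.5·0.2802²)·6.7614] / (0.2802·√6.7614)
   = [0.757224 + 0.522359] / 0.728595 = 1.756232
d₂ = d₁ − σ√T = 1.756232 − 0.728595 = 1.027637
N(d₁) = 0.960476,  N(d₂) = 0.847940,  e^(−rT) = 0.773420
E₀ = V₀·N(d₁) − D·e^(−rT)·N(d₂)
   = 134.2985·0.960476 − 62.9815·0.773420·0.847940 = 87.686325
B₀ = V₀ − E₀ = 134.2985 − 87.686325 = 46.612175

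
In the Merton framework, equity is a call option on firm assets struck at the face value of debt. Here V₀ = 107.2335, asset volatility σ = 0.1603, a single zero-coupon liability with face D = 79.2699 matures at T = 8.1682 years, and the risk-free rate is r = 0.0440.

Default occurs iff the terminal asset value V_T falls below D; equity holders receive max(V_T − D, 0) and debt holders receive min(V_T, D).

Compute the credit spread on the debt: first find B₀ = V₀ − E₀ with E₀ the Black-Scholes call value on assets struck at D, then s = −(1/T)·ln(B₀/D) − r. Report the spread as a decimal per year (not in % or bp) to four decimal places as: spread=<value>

d₁ = [ln(V₀/D) + (r + σ²/2)T] / (σ√T)
   = [ln(107.2335/79.2699) + (0.0440 + 0.5·0.1603²)·8.1682] / (0.1603·√8.1682)
   = [0.302150 + 0.464346] / 0.458138 = 1.673067
d₂ = d₁ − σ√T = 1.673067 − 0.458138 = 1.214929
N(d₁) = 0.952843,  N(d₂) = 0.887803,  e^(−rT) = 0.698094
E₀ = V₀·N(d₁) − D·e^(−rT)·N(d₂)
   = 107.2335·0.952843 − 79.2699·0.698094·0.887803 = 53.047529
B₀ = V₀ − E₀ = 107.2335 − 53.047529 = 54.185971
spread = −(1/T)·ln(B₀/D) − r = −(1/8.1682)·ln(54.185971/79.2699) − 0.0440 = 0.00257531

spread=0.0026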